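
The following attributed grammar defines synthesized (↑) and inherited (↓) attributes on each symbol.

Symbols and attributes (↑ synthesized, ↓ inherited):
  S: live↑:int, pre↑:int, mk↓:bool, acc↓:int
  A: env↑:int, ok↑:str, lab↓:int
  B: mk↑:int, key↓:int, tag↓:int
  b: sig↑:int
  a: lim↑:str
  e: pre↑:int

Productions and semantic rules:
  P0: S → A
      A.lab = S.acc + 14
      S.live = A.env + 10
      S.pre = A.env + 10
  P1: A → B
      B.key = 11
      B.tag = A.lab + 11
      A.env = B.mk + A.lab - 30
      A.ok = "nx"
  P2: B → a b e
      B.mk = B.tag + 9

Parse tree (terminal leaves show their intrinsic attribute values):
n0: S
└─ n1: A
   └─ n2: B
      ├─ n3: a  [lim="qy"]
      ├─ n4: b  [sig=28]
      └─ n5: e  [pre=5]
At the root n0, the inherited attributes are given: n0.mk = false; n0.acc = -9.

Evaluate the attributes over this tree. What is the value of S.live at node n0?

1. n0.mk = false  [given at root]
2. n0.acc = -9  [given at root]
3. n1.lab = 5  [S.acc + 14]
4. n2.key = 11  [11]
5. n2.tag = 16  [A.lab + 11]
6. n3.lim = "qy"  [terminal]
7. n4.sig = 28  [terminal]
8. n5.pre = 5  [terminal]
9. n2.mk = 25  [B.tag + 9]
10. n1.env = 0  [B.mk + A.lab - 30]
11. n1.ok = "nx"  ["nx"]
12. n0.live = 10  [A.env + 10]
13. n0.pre = 10  [A.env + 10]

10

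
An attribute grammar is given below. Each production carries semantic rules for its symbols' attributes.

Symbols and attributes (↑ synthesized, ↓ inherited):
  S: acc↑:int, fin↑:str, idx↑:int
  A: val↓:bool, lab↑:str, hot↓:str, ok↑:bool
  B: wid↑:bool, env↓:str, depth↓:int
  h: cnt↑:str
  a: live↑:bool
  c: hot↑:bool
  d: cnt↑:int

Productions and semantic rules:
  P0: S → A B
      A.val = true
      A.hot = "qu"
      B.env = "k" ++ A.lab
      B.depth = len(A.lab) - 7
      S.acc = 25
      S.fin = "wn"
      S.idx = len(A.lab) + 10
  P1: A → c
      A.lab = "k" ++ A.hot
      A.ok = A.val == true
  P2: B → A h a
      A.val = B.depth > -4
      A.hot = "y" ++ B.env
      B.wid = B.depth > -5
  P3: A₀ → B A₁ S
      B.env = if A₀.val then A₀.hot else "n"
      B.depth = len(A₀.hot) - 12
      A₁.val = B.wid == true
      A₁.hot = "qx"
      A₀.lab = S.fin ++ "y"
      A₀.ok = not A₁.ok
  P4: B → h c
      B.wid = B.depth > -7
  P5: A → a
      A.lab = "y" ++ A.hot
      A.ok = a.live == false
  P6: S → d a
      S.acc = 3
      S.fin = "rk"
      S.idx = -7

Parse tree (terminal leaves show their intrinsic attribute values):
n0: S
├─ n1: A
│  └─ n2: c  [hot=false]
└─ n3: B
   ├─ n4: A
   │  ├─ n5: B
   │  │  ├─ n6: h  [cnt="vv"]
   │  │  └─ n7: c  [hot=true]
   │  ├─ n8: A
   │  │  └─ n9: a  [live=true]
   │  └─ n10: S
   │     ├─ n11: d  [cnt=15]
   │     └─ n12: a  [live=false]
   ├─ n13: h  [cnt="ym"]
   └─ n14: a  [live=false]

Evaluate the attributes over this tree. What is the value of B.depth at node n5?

-7

1. n1.val = true  [true]
2. n1.hot = "qu"  ["qu"]
3. n2.hot = false  [terminal]
4. n1.lab = "kqu"  ["k" ++ A.hot]
5. n1.ok = true  [A.val == true]
6. n3.env = "kkqu"  ["k" ++ A.lab]
7. n3.depth = -4  [len(A.lab) - 7]
8. n4.val = false  [B.depth > -4]
9. n4.hot = "ykkqu"  ["y" ++ B.env]
10. n5.env = "n"  [if A₀.val then A₀.hot else "n"]
11. n5.depth = -7  [len(A₀.hot) - 12]
12. n6.cnt = "vv"  [terminal]
13. n7.hot = true  [terminal]
14. n5.wid = false  [B.depth > -7]
15. n8.val = false  [B.wid == true]
16. n8.hot = "qx"  ["qx"]
17. n9.live = true  [terminal]
18. n8.lab = "yqx"  ["y" ++ A.hot]
19. n8.ok = false  [a.live == false]
20. n11.cnt = 15  [terminal]
21. n12.live = false  [terminal]
22. n10.acc = 3  [3]
23. n10.fin = "rk"  ["rk"]
24. n10.idx = -7  [-7]
25. n4.lab = "rky"  [S.fin ++ "y"]
26. n4.ok = true  [not A₁.ok]
27. n13.cnt = "ym"  [terminal]
28. n14.live = false  [terminal]
29. n3.wid = true  [B.depth > -5]
30. n0.acc = 25  [25]
31. n0.fin = "wn"  ["wn"]
32. n0.idx = 13  [len(A.lab) + 10]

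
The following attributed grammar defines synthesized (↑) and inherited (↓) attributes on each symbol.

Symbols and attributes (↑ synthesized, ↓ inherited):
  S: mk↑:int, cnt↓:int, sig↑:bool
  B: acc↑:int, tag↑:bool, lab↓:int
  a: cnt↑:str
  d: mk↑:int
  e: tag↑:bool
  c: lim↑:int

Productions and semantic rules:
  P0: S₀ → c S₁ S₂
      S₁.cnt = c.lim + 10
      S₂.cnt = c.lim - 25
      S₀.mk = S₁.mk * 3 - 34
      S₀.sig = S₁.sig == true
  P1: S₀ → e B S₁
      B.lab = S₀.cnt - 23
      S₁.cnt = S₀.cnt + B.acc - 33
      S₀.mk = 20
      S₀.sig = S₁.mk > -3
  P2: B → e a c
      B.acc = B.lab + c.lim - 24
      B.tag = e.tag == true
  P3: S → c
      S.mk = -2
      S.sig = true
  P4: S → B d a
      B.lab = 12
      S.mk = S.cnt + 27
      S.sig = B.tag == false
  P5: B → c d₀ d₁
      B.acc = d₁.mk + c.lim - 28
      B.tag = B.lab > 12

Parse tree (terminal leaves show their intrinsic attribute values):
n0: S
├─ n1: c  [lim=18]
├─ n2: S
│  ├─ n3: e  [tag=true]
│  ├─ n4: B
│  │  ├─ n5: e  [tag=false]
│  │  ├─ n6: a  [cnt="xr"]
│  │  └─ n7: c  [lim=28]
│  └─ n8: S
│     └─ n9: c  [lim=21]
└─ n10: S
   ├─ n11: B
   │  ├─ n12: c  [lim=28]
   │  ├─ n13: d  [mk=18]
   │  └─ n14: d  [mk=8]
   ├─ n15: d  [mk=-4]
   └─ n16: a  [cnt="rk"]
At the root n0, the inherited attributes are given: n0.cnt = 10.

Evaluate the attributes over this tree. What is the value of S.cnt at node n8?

1. n0.cnt = 10  [given at root]
2. n1.lim = 18  [terminal]
3. n2.cnt = 28  [c.lim + 10]
4. n3.tag = true  [terminal]
5. n4.lab = 5  [S₀.cnt - 23]
6. n5.tag = false  [terminal]
7. n6.cnt = "xr"  [terminal]
8. n7.lim = 28  [terminal]
9. n4.acc = 9  [B.lab + c.lim - 24]
10. n4.tag = false  [e.tag == true]
11. n8.cnt = 4  [S₀.cnt + B.acc - 33]
12. n9.lim = 21  [terminal]
13. n8.mk = -2  [-2]
14. n8.sig = true  [true]
15. n2.mk = 20  [20]
16. n2.sig = true  [S₁.mk > -3]
17. n10.cnt = -7  [c.lim - 25]
18. n11.lab = 12  [12]
19. n12.lim = 28  [terminal]
20. n13.mk = 18  [terminal]
21. n14.mk = 8  [terminal]
22. n11.acc = 8  [d₁.mk + c.lim - 28]
23. n11.tag = false  [B.lab > 12]
24. n15.mk = -4  [terminal]
25. n16.cnt = "rk"  [terminal]
26. n10.mk = 20  [S.cnt + 27]
27. n10.sig = true  [B.tag == false]
28. n0.mk = 26  [S₁.mk * 3 - 34]
29. n0.sig = true  [S₁.sig == true]

4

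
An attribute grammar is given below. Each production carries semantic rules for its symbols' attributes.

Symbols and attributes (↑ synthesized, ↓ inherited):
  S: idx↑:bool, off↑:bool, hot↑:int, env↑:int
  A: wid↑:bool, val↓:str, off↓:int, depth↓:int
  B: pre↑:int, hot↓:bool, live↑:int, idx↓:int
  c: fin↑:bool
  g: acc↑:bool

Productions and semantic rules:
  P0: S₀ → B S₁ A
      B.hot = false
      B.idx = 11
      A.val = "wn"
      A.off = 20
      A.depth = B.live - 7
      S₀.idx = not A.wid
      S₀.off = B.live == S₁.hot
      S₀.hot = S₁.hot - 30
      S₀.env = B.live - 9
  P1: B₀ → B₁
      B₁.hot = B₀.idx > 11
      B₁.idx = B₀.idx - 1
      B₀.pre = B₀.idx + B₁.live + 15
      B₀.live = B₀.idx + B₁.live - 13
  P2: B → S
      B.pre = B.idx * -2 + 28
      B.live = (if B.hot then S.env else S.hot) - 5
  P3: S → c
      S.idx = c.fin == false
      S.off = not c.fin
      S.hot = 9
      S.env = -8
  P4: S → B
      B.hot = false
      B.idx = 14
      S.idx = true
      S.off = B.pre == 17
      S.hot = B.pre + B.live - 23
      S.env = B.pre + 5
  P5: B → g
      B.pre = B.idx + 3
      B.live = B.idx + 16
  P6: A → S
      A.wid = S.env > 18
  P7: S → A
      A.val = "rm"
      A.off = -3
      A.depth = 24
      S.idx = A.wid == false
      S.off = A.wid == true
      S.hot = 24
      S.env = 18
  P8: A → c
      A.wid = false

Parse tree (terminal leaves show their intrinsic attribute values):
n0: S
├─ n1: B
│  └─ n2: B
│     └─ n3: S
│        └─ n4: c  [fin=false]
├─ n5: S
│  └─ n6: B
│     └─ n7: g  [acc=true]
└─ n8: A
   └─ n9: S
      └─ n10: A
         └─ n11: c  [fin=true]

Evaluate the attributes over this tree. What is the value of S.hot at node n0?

1. n1.hot = false  [false]
2. n1.idx = 11  [11]
3. n2.hot = false  [B₀.idx > 11]
4. n2.idx = 10  [B₀.idx - 1]
5. n4.fin = false  [terminal]
6. n3.idx = true  [c.fin == false]
7. n3.off = true  [not c.fin]
8. n3.hot = 9  [9]
9. n3.env = -8  [-8]
10. n2.pre = 8  [B.idx * -2 + 28]
11. n2.live = 4  [(if B.hot then S.env else S.hot) - 5]
12. n1.pre = 30  [B₀.idx + B₁.live + 15]
13. n1.live = 2  [B₀.idx + B₁.live - 13]
14. n6.hot = false  [false]
15. n6.idx = 14  [14]
16. n7.acc = true  [terminal]
17. n6.pre = 17  [B.idx + 3]
18. n6.live = 30  [B.idx + 16]
19. n5.idx = true  [true]
20. n5.off = true  [B.pre == 17]
21. n5.hot = 24  [B.pre + B.live - 23]
22. n5.env = 22  [B.pre + 5]
23. n8.val = "wn"  ["wn"]
24. n8.off = 20  [20]
25. n8.depth = -5  [B.live - 7]
26. n10.val = "rm"  ["rm"]
27. n10.off = -3  [-3]
28. n10.depth = 24  [24]
29. n11.fin = true  [terminal]
30. n10.wid = false  [false]
31. n9.idx = true  [A.wid == false]
32. n9.off = false  [A.wid == true]
33. n9.hot = 24  [24]
34. n9.env = 18  [18]
35. n8.wid = false  [S.env > 18]
36. n0.idx = true  [not A.wid]
37. n0.off = false  [B.live == S₁.hot]
38. n0.hot = -6  [S₁.hot - 30]
39. n0.env = -7  [B.live - 9]

-6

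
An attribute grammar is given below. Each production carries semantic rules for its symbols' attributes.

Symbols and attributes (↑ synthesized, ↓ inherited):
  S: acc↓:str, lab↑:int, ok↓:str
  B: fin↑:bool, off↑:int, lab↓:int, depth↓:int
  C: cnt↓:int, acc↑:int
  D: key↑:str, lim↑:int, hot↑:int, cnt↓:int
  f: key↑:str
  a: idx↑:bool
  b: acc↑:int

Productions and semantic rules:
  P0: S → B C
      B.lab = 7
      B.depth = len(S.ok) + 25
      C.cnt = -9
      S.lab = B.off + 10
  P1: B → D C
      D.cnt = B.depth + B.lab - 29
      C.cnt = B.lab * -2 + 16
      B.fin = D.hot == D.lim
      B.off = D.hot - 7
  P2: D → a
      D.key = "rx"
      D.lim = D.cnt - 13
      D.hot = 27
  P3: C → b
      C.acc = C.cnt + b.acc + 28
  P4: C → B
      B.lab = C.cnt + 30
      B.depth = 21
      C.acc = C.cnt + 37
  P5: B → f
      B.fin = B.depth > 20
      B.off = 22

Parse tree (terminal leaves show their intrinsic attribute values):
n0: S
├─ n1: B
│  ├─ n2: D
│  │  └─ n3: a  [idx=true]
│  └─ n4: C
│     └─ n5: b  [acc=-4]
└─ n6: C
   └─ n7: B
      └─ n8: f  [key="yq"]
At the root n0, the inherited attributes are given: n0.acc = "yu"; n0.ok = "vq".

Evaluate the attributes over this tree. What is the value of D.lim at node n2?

-8

1. n0.acc = "yu"  [given at root]
2. n0.ok = "vq"  [given at root]
3. n1.lab = 7  [7]
4. n1.depth = 27  [len(S.ok) + 25]
5. n2.cnt = 5  [B.depth + B.lab - 29]
6. n3.idx = true  [terminal]
7. n2.key = "rx"  ["rx"]
8. n2.lim = -8  [D.cnt - 13]
9. n2.hot = 27  [27]
10. n4.cnt = 2  [B.lab * -2 + 16]
11. n5.acc = -4  [terminal]
12. n4.acc = 26  [C.cnt + b.acc + 28]
13. n1.fin = false  [D.hot == D.lim]
14. n1.off = 20  [D.hot - 7]
15. n6.cnt = -9  [-9]
16. n7.lab = 21  [C.cnt + 30]
17. n7.depth = 21  [21]
18. n8.key = "yq"  [terminal]
19. n7.fin = true  [B.depth > 20]
20. n7.off = 22  [22]
21. n6.acc = 28  [C.cnt + 37]
22. n0.lab = 30  [B.off + 10]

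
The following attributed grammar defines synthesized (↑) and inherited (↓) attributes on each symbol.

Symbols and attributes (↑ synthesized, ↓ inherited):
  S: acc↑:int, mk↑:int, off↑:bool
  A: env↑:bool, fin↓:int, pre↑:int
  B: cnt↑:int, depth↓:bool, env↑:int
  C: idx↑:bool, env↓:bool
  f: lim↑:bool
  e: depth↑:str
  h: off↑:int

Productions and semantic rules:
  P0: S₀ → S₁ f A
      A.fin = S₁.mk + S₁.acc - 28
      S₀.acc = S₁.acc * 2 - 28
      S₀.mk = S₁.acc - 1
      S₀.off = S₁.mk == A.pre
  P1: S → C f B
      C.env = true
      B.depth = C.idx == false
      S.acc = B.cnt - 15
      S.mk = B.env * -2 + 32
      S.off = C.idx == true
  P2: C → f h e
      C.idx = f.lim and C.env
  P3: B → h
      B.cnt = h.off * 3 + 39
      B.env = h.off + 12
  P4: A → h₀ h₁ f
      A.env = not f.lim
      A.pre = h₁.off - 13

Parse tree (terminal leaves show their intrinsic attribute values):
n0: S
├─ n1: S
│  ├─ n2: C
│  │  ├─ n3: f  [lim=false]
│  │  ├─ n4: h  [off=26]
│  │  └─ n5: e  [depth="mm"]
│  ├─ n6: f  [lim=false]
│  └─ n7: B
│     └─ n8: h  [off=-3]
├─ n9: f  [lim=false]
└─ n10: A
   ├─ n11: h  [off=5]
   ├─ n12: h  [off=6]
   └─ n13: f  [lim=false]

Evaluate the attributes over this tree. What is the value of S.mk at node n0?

14

1. n2.env = true  [true]
2. n3.lim = false  [terminal]
3. n4.off = 26  [terminal]
4. n5.depth = "mm"  [terminal]
5. n2.idx = false  [f.lim and C.env]
6. n6.lim = false  [terminal]
7. n7.depth = true  [C.idx == false]
8. n8.off = -3  [terminal]
9. n7.cnt = 30  [h.off * 3 + 39]
10. n7.env = 9  [h.off + 12]
11. n1.acc = 15  [B.cnt - 15]
12. n1.mk = 14  [B.env * -2 + 32]
13. n1.off = false  [C.idx == true]
14. n9.lim = false  [terminal]
15. n10.fin = 1  [S₁.mk + S₁.acc - 28]
16. n11.off = 5  [terminal]
17. n12.off = 6  [terminal]
18. n13.lim = false  [terminal]
19. n10.env = true  [not f.lim]
20. n10.pre = -7  [h₁.off - 13]
21. n0.acc = 2  [S₁.acc * 2 - 28]
22. n0.mk = 14  [S₁.acc - 1]
23. n0.off = false  [S₁.mk == A.pre]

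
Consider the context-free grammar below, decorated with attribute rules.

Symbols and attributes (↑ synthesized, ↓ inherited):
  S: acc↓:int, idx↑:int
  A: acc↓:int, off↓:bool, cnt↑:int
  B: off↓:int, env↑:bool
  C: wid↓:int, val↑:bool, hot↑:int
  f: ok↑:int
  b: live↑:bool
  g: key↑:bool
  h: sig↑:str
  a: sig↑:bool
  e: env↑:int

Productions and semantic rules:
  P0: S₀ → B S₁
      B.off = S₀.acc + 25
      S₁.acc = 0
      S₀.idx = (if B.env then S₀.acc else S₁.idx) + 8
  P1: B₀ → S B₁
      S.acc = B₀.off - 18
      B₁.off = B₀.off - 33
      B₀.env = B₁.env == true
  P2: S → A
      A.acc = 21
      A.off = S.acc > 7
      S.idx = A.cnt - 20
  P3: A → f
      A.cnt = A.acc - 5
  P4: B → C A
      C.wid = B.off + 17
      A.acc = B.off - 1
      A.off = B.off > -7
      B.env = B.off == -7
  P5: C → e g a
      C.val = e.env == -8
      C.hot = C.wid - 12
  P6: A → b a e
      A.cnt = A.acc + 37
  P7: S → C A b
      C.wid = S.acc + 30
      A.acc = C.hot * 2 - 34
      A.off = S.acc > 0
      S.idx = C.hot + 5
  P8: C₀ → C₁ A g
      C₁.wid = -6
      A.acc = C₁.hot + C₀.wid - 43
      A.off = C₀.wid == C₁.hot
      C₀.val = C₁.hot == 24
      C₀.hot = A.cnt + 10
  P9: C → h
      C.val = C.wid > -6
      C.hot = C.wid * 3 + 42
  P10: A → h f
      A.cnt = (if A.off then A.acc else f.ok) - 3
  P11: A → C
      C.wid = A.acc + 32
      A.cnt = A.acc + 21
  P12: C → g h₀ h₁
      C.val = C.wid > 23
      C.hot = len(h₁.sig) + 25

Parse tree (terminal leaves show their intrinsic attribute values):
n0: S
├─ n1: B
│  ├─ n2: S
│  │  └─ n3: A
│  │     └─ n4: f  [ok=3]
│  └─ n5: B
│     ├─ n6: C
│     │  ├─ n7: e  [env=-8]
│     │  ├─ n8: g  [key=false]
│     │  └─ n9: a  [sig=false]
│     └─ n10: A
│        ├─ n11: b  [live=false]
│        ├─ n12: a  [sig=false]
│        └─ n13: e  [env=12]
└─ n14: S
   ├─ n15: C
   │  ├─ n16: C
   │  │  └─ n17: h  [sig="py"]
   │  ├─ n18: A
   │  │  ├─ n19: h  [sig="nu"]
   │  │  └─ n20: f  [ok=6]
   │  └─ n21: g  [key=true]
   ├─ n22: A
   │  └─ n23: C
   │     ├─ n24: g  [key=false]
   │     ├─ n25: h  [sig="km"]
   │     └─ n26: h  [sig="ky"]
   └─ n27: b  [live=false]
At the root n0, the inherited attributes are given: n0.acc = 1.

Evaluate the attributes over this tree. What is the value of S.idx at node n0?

1. n0.acc = 1  [given at root]
2. n1.off = 26  [S₀.acc + 25]
3. n2.acc = 8  [B₀.off - 18]
4. n3.acc = 21  [21]
5. n3.off = true  [S.acc > 7]
6. n4.ok = 3  [terminal]
7. n3.cnt = 16  [A.acc - 5]
8. n2.idx = -4  [A.cnt - 20]
9. n5.off = -7  [B₀.off - 33]
10. n6.wid = 10  [B.off + 17]
11. n7.env = -8  [terminal]
12. n8.key = false  [terminal]
13. n9.sig = false  [terminal]
14. n6.val = true  [e.env == -8]
15. n6.hot = -2  [C.wid - 12]
16. n10.acc = -8  [B.off - 1]
17. n10.off = false  [B.off > -7]
18. n11.live = false  [terminal]
19. n12.sig = false  [terminal]
20. n13.env = 12  [terminal]
21. n10.cnt = 29  [A.acc + 37]
22. n5.env = true  [B.off == -7]
23. n1.env = true  [B₁.env == true]
24. n14.acc = 0  [0]
25. n15.wid = 30  [S.acc + 30]
26. n16.wid = -6  [-6]
27. n17.sig = "py"  [terminal]
28. n16.val = false  [C.wid > -6]
29. n16.hot = 24  [C.wid * 3 + 42]
30. n18.acc = 11  [C₁.hot + C₀.wid - 43]
31. n18.off = false  [C₀.wid == C₁.hot]
32. n19.sig = "nu"  [terminal]
33. n20.ok = 6  [terminal]
34. n18.cnt = 3  [(if A.off then A.acc else f.ok) - 3]
35. n21.key = true  [terminal]
36. n15.val = true  [C₁.hot == 24]
37. n15.hot = 13  [A.cnt + 10]
38. n22.acc = -8  [C.hot * 2 - 34]
39. n22.off = false  [S.acc > 0]
40. n23.wid = 24  [A.acc + 32]
41. n24.key = false  [terminal]
42. n25.sig = "km"  [terminal]
43. n26.sig = "ky"  [terminal]
44. n23.val = true  [C.wid > 23]
45. n23.hot = 27  [len(h₁.sig) + 25]
46. n22.cnt = 13  [A.acc + 21]
47. n27.live = false  [terminal]
48. n14.idx = 18  [C.hot + 5]
49. n0.idx = 9  [(if B.env then S₀.acc else S₁.idx) + 8]

9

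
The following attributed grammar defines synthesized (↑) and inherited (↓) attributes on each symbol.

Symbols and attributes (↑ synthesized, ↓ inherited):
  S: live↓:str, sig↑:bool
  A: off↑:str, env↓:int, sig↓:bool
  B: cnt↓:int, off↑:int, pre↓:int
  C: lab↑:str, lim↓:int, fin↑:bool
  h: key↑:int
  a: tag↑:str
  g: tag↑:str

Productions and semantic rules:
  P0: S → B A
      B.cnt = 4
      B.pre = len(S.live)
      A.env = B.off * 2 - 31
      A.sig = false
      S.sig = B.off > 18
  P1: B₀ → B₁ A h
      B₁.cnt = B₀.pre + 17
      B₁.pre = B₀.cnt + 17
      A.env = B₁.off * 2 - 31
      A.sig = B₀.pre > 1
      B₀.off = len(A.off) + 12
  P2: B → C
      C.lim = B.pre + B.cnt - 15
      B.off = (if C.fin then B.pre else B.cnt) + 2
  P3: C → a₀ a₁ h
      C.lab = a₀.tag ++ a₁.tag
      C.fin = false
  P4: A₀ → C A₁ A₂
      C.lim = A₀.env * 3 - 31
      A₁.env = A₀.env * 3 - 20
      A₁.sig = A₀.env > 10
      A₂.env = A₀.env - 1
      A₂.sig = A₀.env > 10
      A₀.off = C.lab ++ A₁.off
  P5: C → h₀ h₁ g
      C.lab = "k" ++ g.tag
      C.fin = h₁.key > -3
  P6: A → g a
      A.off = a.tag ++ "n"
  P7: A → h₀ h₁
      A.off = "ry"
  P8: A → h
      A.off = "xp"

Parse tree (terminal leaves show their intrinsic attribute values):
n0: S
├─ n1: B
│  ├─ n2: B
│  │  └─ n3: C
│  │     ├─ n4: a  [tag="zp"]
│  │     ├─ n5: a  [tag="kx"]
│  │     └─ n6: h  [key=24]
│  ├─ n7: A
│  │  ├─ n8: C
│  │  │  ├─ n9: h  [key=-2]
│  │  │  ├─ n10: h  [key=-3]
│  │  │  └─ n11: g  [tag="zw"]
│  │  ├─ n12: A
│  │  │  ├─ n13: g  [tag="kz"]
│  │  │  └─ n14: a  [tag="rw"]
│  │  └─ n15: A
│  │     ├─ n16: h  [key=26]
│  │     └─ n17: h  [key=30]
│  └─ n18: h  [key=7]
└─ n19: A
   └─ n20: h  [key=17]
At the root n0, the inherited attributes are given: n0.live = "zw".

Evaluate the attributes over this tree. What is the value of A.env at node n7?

1. n0.live = "zw"  [given at root]
2. n1.cnt = 4  [4]
3. n1.pre = 2  [len(S.live)]
4. n2.cnt = 19  [B₀.pre + 17]
5. n2.pre = 21  [B₀.cnt + 17]
6. n3.lim = 25  [B.pre + B.cnt - 15]
7. n4.tag = "zp"  [terminal]
8. n5.tag = "kx"  [terminal]
9. n6.key = 24  [terminal]
10. n3.lab = "zpkx"  [a₀.tag ++ a₁.tag]
11. n3.fin = false  [false]
12. n2.off = 21  [(if C.fin then B.pre else B.cnt) + 2]
13. n7.env = 11  [B₁.off * 2 - 31]
14. n7.sig = true  [B₀.pre > 1]
15. n8.lim = 2  [A₀.env * 3 - 31]
16. n9.key = -2  [terminal]
17. n10.key = -3  [terminal]
18. n11.tag = "zw"  [terminal]
19. n8.lab = "kzw"  ["k" ++ g.tag]
20. n8.fin = false  [h₁.key > -3]
21. n12.env = 13  [A₀.env * 3 - 20]
22. n12.sig = true  [A₀.env > 10]
23. n13.tag = "kz"  [terminal]
24. n14.tag = "rw"  [terminal]
25. n12.off = "rwn"  [a.tag ++ "n"]
26. n15.env = 10  [A₀.env - 1]
27. n15.sig = true  [A₀.env > 10]
28. n16.key = 26  [terminal]
29. n17.key = 30  [terminal]
30. n15.off = "ry"  ["ry"]
31. n7.off = "kzwrwn"  [C.lab ++ A₁.off]
32. n18.key = 7  [terminal]
33. n1.off = 18  [len(A.off) + 12]
34. n19.env = 5  [B.off * 2 - 31]
35. n19.sig = false  [false]
36. n20.key = 17  [terminal]
37. n19.off = "xp"  ["xp"]
38. n0.sig = false  [B.off > 18]

11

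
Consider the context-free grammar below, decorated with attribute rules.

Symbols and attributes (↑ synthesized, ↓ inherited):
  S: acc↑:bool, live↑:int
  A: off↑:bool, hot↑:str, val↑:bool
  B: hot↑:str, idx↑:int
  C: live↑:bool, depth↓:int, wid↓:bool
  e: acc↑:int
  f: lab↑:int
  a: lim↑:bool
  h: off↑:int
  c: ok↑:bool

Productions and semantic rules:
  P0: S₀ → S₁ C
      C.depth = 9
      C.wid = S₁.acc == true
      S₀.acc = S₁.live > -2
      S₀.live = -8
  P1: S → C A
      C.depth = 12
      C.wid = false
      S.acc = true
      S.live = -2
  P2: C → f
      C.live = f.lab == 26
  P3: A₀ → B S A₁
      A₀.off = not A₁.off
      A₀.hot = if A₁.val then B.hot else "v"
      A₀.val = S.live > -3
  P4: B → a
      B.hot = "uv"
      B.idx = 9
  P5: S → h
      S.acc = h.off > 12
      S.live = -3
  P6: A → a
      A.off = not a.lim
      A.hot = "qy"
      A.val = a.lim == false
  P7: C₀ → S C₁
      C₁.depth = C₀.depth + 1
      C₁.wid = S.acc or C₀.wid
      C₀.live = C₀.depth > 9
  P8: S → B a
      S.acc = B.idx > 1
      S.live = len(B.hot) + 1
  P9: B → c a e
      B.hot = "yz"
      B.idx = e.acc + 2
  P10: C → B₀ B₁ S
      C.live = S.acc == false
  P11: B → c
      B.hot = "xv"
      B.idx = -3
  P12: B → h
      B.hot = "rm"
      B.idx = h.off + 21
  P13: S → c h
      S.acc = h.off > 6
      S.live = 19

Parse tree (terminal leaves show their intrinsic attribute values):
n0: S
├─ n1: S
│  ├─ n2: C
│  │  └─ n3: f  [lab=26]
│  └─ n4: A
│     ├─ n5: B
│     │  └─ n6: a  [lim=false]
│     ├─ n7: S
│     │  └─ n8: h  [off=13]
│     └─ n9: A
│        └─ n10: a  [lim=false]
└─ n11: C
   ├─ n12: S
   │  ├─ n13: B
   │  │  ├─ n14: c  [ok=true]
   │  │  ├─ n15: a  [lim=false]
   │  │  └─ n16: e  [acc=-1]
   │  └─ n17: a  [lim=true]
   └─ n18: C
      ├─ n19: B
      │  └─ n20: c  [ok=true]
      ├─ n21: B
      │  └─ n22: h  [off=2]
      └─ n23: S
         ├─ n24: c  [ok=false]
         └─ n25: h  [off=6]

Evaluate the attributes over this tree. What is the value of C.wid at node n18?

true

1. n2.depth = 12  [12]
2. n2.wid = false  [false]
3. n3.lab = 26  [terminal]
4. n2.live = true  [f.lab == 26]
5. n6.lim = false  [terminal]
6. n5.hot = "uv"  ["uv"]
7. n5.idx = 9  [9]
8. n8.off = 13  [terminal]
9. n7.acc = true  [h.off > 12]
10. n7.live = -3  [-3]
11. n10.lim = false  [terminal]
12. n9.off = true  [not a.lim]
13. n9.hot = "qy"  ["qy"]
14. n9.val = true  [a.lim == false]
15. n4.off = false  [not A₁.off]
16. n4.hot = "uv"  [if A₁.val then B.hot else "v"]
17. n4.val = false  [S.live > -3]
18. n1.acc = true  [true]
19. n1.live = -2  [-2]
20. n11.depth = 9  [9]
21. n11.wid = true  [S₁.acc == true]
22. n14.ok = true  [terminal]
23. n15.lim = false  [terminal]
24. n16.acc = -1  [terminal]
25. n13.hot = "yz"  ["yz"]
26. n13.idx = 1  [e.acc + 2]
27. n17.lim = true  [terminal]
28. n12.acc = false  [B.idx > 1]
29. n12.live = 3  [len(B.hot) + 1]
30. n18.depth = 10  [C₀.depth + 1]
31. n18.wid = true  [S.acc or C₀.wid]
32. n20.ok = true  [terminal]
33. n19.hot = "xv"  ["xv"]
34. n19.idx = -3  [-3]
35. n22.off = 2  [terminal]
36. n21.hot = "rm"  ["rm"]
37. n21.idx = 23  [h.off + 21]
38. n24.ok = false  [terminal]
39. n25.off = 6  [terminal]
40. n23.acc = false  [h.off > 6]
41. n23.live = 19  [19]
42. n18.live = true  [S.acc == false]
43. n11.live = false  [C₀.depth > 9]
44. n0.acc = false  [S₁.live > -2]
45. n0.live = -8  [-8]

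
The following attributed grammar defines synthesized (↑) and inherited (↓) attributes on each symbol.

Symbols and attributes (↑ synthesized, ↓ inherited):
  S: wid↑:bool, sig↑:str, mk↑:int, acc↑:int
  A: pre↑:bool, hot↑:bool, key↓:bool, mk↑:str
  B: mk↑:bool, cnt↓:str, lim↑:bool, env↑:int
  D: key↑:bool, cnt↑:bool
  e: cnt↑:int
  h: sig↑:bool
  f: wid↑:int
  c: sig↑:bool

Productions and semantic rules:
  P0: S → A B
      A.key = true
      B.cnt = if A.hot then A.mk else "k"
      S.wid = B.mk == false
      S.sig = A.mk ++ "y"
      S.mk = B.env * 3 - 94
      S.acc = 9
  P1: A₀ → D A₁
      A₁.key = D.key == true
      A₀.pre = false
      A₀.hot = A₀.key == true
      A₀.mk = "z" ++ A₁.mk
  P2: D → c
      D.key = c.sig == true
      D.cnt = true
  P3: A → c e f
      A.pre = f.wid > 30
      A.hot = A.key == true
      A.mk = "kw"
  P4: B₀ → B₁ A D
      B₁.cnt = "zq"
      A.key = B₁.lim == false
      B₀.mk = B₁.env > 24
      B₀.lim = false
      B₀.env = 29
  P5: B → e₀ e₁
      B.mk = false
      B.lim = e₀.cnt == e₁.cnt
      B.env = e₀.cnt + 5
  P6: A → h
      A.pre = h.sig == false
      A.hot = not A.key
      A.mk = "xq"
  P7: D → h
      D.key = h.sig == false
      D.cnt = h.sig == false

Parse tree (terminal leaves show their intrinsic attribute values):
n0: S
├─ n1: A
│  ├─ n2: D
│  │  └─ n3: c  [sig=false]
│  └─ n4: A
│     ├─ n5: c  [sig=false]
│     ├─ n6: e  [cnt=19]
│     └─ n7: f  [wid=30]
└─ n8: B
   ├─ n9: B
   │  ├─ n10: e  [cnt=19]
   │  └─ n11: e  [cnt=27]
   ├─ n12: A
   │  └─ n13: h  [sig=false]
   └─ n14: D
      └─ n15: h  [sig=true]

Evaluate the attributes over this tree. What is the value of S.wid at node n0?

true

1. n1.key = true  [true]
2. n3.sig = false  [terminal]
3. n2.key = false  [c.sig == true]
4. n2.cnt = true  [true]
5. n4.key = false  [D.key == true]
6. n5.sig = false  [terminal]
7. n6.cnt = 19  [terminal]
8. n7.wid = 30  [terminal]
9. n4.pre = false  [f.wid > 30]
10. n4.hot = false  [A.key == true]
11. n4.mk = "kw"  ["kw"]
12. n1.pre = false  [false]
13. n1.hot = true  [A₀.key == true]
14. n1.mk = "zkw"  ["z" ++ A₁.mk]
15. n8.cnt = "zkw"  [if A.hot then A.mk else "k"]
16. n9.cnt = "zq"  ["zq"]
17. n10.cnt = 19  [terminal]
18. n11.cnt = 27  [terminal]
19. n9.mk = false  [false]
20. n9.lim = false  [e₀.cnt == e₁.cnt]
21. n9.env = 24  [e₀.cnt + 5]
22. n12.key = true  [B₁.lim == false]
23. n13.sig = false  [terminal]
24. n12.pre = true  [h.sig == false]
25. n12.hot = false  [not A.key]
26. n12.mk = "xq"  ["xq"]
27. n15.sig = true  [terminal]
28. n14.key = false  [h.sig == false]
29. n14.cnt = false  [h.sig == false]
30. n8.mk = false  [B₁.env > 24]
31. n8.lim = false  [false]
32. n8.env = 29  [29]
33. n0.wid = true  [B.mk == false]
34. n0.sig = "zkwy"  [A.mk ++ "y"]
35. n0.mk = -7  [B.env * 3 - 94]
36. n0.acc = 9  [9]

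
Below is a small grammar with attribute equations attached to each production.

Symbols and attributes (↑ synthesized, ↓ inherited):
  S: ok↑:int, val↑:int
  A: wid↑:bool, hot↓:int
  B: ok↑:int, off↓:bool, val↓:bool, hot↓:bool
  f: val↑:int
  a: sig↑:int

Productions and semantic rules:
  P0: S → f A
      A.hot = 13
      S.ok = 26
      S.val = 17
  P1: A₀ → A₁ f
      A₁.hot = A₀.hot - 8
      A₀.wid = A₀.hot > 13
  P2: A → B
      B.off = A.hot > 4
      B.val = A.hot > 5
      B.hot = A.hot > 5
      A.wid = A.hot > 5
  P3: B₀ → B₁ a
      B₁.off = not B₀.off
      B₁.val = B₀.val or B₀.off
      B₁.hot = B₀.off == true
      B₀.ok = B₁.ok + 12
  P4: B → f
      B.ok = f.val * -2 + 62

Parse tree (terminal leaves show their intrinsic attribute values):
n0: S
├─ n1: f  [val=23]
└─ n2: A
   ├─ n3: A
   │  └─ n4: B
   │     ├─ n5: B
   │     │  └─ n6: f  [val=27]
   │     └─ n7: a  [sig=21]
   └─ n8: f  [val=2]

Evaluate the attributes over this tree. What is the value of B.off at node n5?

false

1. n1.val = 23  [terminal]
2. n2.hot = 13  [13]
3. n3.hot = 5  [A₀.hot - 8]
4. n4.off = true  [A.hot > 4]
5. n4.val = false  [A.hot > 5]
6. n4.hot = false  [A.hot > 5]
7. n5.off = false  [not B₀.off]
8. n5.val = true  [B₀.val or B₀.off]
9. n5.hot = true  [B₀.off == true]
10. n6.val = 27  [terminal]
11. n5.ok = 8  [f.val * -2 + 62]
12. n7.sig = 21  [terminal]
13. n4.ok = 20  [B₁.ok + 12]
14. n3.wid = false  [A.hot > 5]
15. n8.val = 2  [terminal]
16. n2.wid = false  [A₀.hot > 13]
17. n0.ok = 26  [26]
18. n0.val = 17  [17]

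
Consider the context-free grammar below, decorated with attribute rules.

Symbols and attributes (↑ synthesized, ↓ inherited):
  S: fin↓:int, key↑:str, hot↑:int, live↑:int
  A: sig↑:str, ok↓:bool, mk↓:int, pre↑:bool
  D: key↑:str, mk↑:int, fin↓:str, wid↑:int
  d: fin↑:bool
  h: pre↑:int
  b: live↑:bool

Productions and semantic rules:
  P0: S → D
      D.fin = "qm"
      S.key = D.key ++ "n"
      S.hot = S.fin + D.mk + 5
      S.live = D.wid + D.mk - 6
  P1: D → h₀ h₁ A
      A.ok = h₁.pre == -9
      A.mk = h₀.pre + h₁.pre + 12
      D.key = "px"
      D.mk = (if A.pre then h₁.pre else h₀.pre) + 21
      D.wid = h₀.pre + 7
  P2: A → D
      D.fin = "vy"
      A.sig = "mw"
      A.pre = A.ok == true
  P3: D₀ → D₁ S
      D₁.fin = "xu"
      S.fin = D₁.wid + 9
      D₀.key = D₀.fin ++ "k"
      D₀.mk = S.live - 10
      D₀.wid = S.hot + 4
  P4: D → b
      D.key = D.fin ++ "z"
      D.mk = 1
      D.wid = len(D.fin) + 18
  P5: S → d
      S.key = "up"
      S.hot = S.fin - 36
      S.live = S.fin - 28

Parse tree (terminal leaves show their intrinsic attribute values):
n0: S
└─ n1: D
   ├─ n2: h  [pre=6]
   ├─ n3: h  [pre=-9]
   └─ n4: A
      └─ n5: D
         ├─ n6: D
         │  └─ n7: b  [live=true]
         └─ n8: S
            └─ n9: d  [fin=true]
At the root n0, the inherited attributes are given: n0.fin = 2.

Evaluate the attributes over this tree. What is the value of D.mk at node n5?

-9

1. n0.fin = 2  [given at root]
2. n1.fin = "qm"  ["qm"]
3. n2.pre = 6  [terminal]
4. n3.pre = -9  [terminal]
5. n4.ok = true  [h₁.pre == -9]
6. n4.mk = 9  [h₀.pre + h₁.pre + 12]
7. n5.fin = "vy"  ["vy"]
8. n6.fin = "xu"  ["xu"]
9. n7.live = true  [terminal]
10. n6.key = "xuz"  [D.fin ++ "z"]
11. n6.mk = 1  [1]
12. n6.wid = 20  [len(D.fin) + 18]
13. n8.fin = 29  [D₁.wid + 9]
14. n9.fin = true  [terminal]
15. n8.key = "up"  ["up"]
16. n8.hot = -7  [S.fin - 36]
17. n8.live = 1  [S.fin - 28]
18. n5.key = "vyk"  [D₀.fin ++ "k"]
19. n5.mk = -9  [S.live - 10]
20. n5.wid = -3  [S.hot + 4]
21. n4.sig = "mw"  ["mw"]
22. n4.pre = true  [A.ok == true]
23. n1.key = "px"  ["px"]
24. n1.mk = 12  [(if A.pre then h₁.pre else h₀.pre) + 21]
25. n1.wid = 13  [h₀.pre + 7]
26. n0.key = "pxn"  [D.key ++ "n"]
27. n0.hot = 19  [S.fin + D.mk + 5]
28. n0.live = 19  [D.wid + D.mk - 6]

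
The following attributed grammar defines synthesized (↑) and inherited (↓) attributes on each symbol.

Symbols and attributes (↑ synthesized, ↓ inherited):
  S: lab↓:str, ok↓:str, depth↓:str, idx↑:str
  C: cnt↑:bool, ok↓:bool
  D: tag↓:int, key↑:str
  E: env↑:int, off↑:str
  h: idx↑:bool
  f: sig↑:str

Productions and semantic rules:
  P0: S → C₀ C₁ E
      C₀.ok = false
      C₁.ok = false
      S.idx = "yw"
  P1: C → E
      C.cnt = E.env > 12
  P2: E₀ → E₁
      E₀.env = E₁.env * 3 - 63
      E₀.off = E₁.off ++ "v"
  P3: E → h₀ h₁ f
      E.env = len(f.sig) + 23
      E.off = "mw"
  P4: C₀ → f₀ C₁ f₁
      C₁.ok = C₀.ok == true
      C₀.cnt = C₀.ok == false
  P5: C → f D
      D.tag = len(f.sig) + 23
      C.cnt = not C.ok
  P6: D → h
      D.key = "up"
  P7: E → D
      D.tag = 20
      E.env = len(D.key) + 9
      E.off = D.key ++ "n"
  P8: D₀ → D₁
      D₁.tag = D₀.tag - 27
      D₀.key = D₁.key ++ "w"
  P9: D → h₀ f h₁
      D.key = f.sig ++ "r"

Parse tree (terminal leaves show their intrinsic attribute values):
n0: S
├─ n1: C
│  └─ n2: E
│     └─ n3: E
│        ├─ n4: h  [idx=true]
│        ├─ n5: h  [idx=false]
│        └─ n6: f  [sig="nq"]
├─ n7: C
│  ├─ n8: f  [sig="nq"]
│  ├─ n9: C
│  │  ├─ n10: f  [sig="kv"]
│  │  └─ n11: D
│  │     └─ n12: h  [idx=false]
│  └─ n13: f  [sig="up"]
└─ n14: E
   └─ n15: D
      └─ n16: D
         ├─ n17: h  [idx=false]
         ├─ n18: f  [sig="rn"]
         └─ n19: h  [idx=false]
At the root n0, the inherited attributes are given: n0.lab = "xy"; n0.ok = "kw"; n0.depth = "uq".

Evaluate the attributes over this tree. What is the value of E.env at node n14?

1. n0.lab = "xy"  [given at root]
2. n0.ok = "kw"  [given at root]
3. n0.depth = "uq"  [given at root]
4. n1.ok = false  [false]
5. n4.idx = true  [terminal]
6. n5.idx = false  [terminal]
7. n6.sig = "nq"  [terminal]
8. n3.env = 25  [len(f.sig) + 23]
9. n3.off = "mw"  ["mw"]
10. n2.env = 12  [E₁.env * 3 - 63]
11. n2.off = "mwv"  [E₁.off ++ "v"]
12. n1.cnt = false  [E.env > 12]
13. n7.ok = false  [false]
14. n8.sig = "nq"  [terminal]
15. n9.ok = false  [C₀.ok == true]
16. n10.sig = "kv"  [terminal]
17. n11.tag = 25  [len(f.sig) + 23]
18. n12.idx = false  [terminal]
19. n11.key = "up"  ["up"]
20. n9.cnt = true  [not C.ok]
21. n13.sig = "up"  [terminal]
22. n7.cnt = true  [C₀.ok == false]
23. n15.tag = 20  [20]
24. n16.tag = -7  [D₀.tag - 27]
25. n17.idx = false  [terminal]
26. n18.sig = "rn"  [terminal]
27. n19.idx = false  [terminal]
28. n16.key = "rnr"  [f.sig ++ "r"]
29. n15.key = "rnrw"  [D₁.key ++ "w"]
30. n14.env = 13  [len(D.key) + 9]
31. n14.off = "rnrwn"  [D.key ++ "n"]
32. n0.idx = "yw"  ["yw"]

13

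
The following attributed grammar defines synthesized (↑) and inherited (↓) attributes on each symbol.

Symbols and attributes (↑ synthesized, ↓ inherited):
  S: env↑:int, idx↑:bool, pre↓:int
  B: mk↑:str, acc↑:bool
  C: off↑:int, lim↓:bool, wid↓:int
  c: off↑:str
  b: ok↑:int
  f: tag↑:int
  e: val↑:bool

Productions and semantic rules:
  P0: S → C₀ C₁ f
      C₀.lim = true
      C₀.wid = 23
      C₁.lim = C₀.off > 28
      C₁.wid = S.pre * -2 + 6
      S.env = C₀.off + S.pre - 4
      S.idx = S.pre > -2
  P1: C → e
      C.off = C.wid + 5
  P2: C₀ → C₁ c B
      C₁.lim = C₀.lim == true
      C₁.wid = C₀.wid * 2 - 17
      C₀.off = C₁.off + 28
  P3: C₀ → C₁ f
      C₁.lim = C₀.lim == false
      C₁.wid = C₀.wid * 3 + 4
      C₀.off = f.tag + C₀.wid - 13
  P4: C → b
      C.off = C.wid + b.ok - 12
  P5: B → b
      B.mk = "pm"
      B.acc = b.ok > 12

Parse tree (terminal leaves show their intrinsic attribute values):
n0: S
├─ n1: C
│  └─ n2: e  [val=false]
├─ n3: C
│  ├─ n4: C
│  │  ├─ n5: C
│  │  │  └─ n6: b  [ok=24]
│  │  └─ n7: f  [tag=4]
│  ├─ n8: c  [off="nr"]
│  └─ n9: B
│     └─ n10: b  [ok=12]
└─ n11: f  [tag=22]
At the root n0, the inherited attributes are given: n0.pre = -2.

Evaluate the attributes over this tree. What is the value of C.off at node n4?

1. n0.pre = -2  [given at root]
2. n1.lim = true  [true]
3. n1.wid = 23  [23]
4. n2.val = false  [terminal]
5. n1.off = 28  [C.wid + 5]
6. n3.lim = false  [C₀.off > 28]
7. n3.wid = 10  [S.pre * -2 + 6]
8. n4.lim = false  [C₀.lim == true]
9. n4.wid = 3  [C₀.wid * 2 - 17]
10. n5.lim = true  [C₀.lim == false]
11. n5.wid = 13  [C₀.wid * 3 + 4]
12. n6.ok = 24  [terminal]
13. n5.off = 25  [C.wid + b.ok - 12]
14. n7.tag = 4  [terminal]
15. n4.off = -6  [f.tag + C₀.wid - 13]
16. n8.off = "nr"  [terminal]
17. n10.ok = 12  [terminal]
18. n9.mk = "pm"  ["pm"]
19. n9.acc = false  [b.ok > 12]
20. n3.off = 22  [C₁.off + 28]
21. n11.tag = 22  [terminal]
22. n0.env = 22  [C₀.off + S.pre - 4]
23. n0.idx = false  [S.pre > -2]

-6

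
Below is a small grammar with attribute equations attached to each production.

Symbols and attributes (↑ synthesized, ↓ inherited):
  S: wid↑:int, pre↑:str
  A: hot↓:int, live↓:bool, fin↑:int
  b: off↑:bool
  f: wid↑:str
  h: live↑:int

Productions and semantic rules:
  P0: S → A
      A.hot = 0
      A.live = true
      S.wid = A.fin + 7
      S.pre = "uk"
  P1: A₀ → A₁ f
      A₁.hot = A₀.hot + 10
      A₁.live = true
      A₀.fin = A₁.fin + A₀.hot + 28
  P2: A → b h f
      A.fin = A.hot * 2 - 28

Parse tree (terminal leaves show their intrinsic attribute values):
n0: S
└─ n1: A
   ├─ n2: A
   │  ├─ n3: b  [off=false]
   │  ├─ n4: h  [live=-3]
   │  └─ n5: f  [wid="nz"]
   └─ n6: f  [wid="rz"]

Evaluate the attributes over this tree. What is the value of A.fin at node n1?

20

1. n1.hot = 0  [0]
2. n1.live = true  [true]
3. n2.hot = 10  [A₀.hot + 10]
4. n2.live = true  [true]
5. n3.off = false  [terminal]
6. n4.live = -3  [terminal]
7. n5.wid = "nz"  [terminal]
8. n2.fin = -8  [A.hot * 2 - 28]
9. n6.wid = "rz"  [terminal]
10. n1.fin = 20  [A₁.fin + A₀.hot + 28]
11. n0.wid = 27  [A.fin + 7]
12. n0.pre = "uk"  ["uk"]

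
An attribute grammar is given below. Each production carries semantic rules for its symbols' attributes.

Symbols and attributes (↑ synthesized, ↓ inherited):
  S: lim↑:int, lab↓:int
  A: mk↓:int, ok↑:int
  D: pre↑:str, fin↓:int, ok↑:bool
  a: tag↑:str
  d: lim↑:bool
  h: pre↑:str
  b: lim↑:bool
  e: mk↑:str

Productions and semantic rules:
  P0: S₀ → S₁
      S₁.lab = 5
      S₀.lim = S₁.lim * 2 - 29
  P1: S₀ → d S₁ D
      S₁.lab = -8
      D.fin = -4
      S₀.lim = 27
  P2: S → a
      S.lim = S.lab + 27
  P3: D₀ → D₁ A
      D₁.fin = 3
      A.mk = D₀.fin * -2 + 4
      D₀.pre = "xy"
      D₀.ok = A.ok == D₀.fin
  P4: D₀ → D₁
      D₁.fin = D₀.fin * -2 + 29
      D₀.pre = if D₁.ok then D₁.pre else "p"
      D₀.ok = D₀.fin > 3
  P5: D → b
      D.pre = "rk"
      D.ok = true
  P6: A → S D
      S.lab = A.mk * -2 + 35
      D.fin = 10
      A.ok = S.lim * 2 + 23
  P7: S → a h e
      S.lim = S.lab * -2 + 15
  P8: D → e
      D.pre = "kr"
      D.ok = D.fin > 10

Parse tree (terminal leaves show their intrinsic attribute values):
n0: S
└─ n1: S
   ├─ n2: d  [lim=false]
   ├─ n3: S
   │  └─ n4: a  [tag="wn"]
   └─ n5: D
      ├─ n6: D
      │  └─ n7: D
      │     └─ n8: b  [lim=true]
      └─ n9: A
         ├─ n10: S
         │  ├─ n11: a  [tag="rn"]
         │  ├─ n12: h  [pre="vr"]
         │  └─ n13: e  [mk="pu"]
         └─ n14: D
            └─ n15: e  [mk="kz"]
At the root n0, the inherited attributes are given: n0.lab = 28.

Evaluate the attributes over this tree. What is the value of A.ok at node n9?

1. n0.lab = 28  [given at root]
2. n1.lab = 5  [5]
3. n2.lim = false  [terminal]
4. n3.lab = -8  [-8]
5. n4.tag = "wn"  [terminal]
6. n3.lim = 19  [S.lab + 27]
7. n5.fin = -4  [-4]
8. n6.fin = 3  [3]
9. n7.fin = 23  [D₀.fin * -2 + 29]
10. n8.lim = true  [terminal]
11. n7.pre = "rk"  ["rk"]
12. n7.ok = true  [true]
13. n6.pre = "rk"  [if D₁.ok then D₁.pre else "p"]
14. n6.ok = false  [D₀.fin > 3]
15. n9.mk = 12  [D₀.fin * -2 + 4]
16. n10.lab = 11  [A.mk * -2 + 35]
17. n11.tag = "rn"  [terminal]
18. n12.pre = "vr"  [terminal]
19. n13.mk = "pu"  [terminal]
20. n10.lim = -7  [S.lab * -2 + 15]
21. n14.fin = 10  [10]
22. n15.mk = "kz"  [terminal]
23. n14.pre = "kr"  ["kr"]
24. n14.ok = false  [D.fin > 10]
25. n9.ok = 9  [S.lim * 2 + 23]
26. n5.pre = "xy"  ["xy"]
27. n5.ok = false  [A.ok == D₀.fin]
28. n1.lim = 27  [27]
29. n0.lim = 25  [S₁.lim * 2 - 29]

9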